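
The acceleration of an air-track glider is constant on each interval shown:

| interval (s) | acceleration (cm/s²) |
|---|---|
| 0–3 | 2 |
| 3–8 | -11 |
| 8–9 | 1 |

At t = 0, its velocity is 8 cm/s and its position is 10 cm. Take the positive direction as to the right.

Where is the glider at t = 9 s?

-65 cm

On each constant-a segment, Δv = aΔt and Δx = v₀Δt + ½aΔt²; chain segment to segment.
0–3 s: v starts 8 cm/s; Δx = 8·3 + ½·2·3² = 33 cm; v ends 14 cm/s.
3–8 s: v starts 14 cm/s; Δx = 14·5 + ½·-11·5² = -67.5 cm; v ends -41 cm/s.
8–9 s: v starts -41 cm/s; Δx = -41·1 + ½·1·1² = -40.5 cm; v ends -40 cm/s.
x(9) = 10 + Σ Δx = -65 cm.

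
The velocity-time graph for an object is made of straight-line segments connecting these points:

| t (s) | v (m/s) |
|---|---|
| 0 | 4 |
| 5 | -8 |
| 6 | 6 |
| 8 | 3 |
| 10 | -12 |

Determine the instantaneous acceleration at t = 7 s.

-1.5 m/s²

Acceleration is the slope of the v-t graph on 6–8 s: (3 − 6)/(8 − 6) = -1.5 m/s².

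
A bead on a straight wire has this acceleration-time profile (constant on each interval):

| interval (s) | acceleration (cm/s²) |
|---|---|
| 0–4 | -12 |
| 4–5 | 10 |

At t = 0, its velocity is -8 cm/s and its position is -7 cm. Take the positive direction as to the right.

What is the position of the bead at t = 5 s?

-186 cm

On each constant-a segment, Δv = aΔt and Δx = v₀Δt + ½aΔt²; chain segment to segment.
0–4 s: v starts -8 cm/s; Δx = -8·4 + ½·-12·4² = -128 cm; v ends -56 cm/s.
4–5 s: v starts -56 cm/s; Δx = -56·1 + ½·10·1² = -51 cm; v ends -46 cm/s.
x(5) = -7 + Σ Δx = -186 cm.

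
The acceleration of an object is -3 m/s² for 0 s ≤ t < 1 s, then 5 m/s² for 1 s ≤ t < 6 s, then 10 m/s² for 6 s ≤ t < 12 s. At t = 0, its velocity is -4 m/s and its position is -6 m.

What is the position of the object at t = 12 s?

304 m

On each constant-a segment, Δv = aΔt and Δx = v₀Δt + ½aΔt²; chain segment to segment.
0–1 s: v starts -4 m/s; Δx = -4·1 + ½·-3·1² = -5.5 m; v ends -7 m/s.
1–6 s: v starts -7 m/s; Δx = -7·5 + ½·5·5² = 27.5 m; v ends 18 m/s.
6–12 s: v starts 18 m/s; Δx = 18·6 + ½·10·6² = 288 m; v ends 78 m/s.
x(12) = -6 + Σ Δx = 304 m.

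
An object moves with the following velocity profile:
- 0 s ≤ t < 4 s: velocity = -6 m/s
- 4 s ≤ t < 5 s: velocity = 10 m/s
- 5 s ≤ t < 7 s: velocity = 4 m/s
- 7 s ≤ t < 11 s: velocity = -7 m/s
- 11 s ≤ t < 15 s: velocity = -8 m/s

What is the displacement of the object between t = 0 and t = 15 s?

Displacement is the signed area under the v-t curve.
0–4 s: -6 × 4 = -24 m
4–5 s: 10 × 1 = 10 m
5–7 s: 4 × 2 = 8 m
7–11 s: -7 × 4 = -28 m
11–15 s: -8 × 4 = -32 m
Net displacement = -66 m

-66 m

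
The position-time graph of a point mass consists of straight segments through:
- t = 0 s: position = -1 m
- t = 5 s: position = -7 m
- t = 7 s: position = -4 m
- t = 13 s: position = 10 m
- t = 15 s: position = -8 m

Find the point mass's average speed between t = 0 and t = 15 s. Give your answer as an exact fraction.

Average speed = (total path length)/(elapsed time); on a piecewise-linear x-t graph the path length is Σ|Δx|.
0–5 s: |Δx| = |-7 − -1| = 6 m
5–7 s: |Δx| = |-4 − -7| = 3 m
7–13 s: |Δx| = |10 − -4| = 14 m
13–15 s: |Δx| = |-8 − 10| = 18 m
Total path = 41 m; average speed = 41/15 = 41/15 m/s.

41/15 m/s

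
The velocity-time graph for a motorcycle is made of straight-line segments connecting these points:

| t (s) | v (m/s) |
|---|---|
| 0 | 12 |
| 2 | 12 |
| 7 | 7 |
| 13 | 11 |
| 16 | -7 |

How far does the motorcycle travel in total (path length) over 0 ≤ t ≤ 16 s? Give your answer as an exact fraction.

419/3 m

Total distance travelled is ∫|v| dt — sum the magnitudes of each area piece.
0–2 s: |12| × 2 = 24 m
2–7 s: |½(12 + 7)(5)| = 47.5 m
7–13 s: |½(7 + 11)(6)| = 54 m
13–16 s: v = 0 at t = 89/6 s; triangle areas 121/12 + 49/12 = 85/6 m
Total distance = 419/3 m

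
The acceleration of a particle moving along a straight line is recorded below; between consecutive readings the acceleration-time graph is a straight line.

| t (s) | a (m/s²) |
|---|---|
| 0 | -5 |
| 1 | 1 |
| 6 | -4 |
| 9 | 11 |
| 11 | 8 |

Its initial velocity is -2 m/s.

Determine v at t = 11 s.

18 m/s

Δv equals the area under the a-t graph; then v = v₀ + Δv.
0–1 s: ½(-5 + 1)(1) = -2 m/s
1–6 s: ½(1 + -4)(5) = -7.5 m/s
6–9 s: ½(-4 + 11)(3) = 10.5 m/s
9–11 s: ½(11 + 8)(2) = 19 m/s
Δv = 20 m/s, so v(11) = -2 + (20) = 18 m/s.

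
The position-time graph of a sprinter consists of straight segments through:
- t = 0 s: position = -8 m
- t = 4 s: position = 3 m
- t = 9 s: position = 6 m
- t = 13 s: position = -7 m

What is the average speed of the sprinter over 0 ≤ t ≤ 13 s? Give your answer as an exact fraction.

27/13 m/s

Average speed = (total path length)/(elapsed time); on a piecewise-linear x-t graph the path length is Σ|Δx|.
0–4 s: |Δx| = |3 − -8| = 11 m
4–9 s: |Δx| = |6 − 3| = 3 m
9–13 s: |Δx| = |-7 − 6| = 13 m
Total path = 27 m; average speed = 27/13 = 27/13 m/s.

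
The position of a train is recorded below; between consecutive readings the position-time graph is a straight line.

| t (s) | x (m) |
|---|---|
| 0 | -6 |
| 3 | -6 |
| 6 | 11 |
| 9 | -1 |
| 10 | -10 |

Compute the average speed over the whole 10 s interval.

3.8 m/s

Average speed = (total path length)/(elapsed time); on a piecewise-linear x-t graph the path length is Σ|Δx|.
0–3 s: |Δx| = |-6 − -6| = 0 m
3–6 s: |Δx| = |11 − -6| = 17 m
6–9 s: |Δx| = |-1 − 11| = 12 m
9–10 s: |Δx| = |-10 − -1| = 9 m
Total path = 38 m; average speed = 38/10 = 3.8 m/s.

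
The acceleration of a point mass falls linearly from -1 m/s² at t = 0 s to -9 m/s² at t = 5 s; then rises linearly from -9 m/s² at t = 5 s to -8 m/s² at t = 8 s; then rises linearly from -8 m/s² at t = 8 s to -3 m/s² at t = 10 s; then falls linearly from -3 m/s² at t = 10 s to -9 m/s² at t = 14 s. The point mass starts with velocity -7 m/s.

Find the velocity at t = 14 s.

-92.5 m/s

Δv equals the area under the a-t graph; then v = v₀ + Δv.
0–5 s: ½(-1 + -9)(5) = -25 m/s
5–8 s: ½(-9 + -8)(3) = -25.5 m/s
8–10 s: ½(-8 + -3)(2) = -11 m/s
10–14 s: ½(-3 + -9)(4) = -24 m/s
Δv = -85.5 m/s, so v(14) = -7 + (-85.5) = -92.5 m/s.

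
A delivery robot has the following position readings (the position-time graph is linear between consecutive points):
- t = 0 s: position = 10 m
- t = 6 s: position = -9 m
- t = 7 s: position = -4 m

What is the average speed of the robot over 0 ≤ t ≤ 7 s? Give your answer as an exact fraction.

Average speed = (total path length)/(elapsed time); on a piecewise-linear x-t graph the path length is Σ|Δx|.
0–6 s: |Δx| = |-9 − 10| = 19 m
6–7 s: |Δx| = |-4 − -9| = 5 m
Total path = 24 m; average speed = 24/7 = 24/7 m/s.

24/7 m/s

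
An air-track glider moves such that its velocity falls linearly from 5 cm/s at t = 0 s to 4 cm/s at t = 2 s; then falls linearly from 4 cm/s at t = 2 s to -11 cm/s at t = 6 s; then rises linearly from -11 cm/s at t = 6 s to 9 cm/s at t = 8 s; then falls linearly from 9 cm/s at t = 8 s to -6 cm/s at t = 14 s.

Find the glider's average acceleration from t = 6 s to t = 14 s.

0.625 cm/s²

Average acceleration = Δv/Δt = (-6 − -11)/(14 − 6) = 0.625 cm/s².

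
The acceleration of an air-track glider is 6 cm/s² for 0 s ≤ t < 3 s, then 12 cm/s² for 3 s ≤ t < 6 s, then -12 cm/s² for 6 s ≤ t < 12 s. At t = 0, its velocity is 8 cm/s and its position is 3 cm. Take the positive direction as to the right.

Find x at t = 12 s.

On each constant-a segment, Δv = aΔt and Δx = v₀Δt + ½aΔt²; chain segment to segment.
0–3 s: v starts 8 cm/s; Δx = 8·3 + ½·6·3² = 51 cm; v ends 26 cm/s.
3–6 s: v starts 26 cm/s; Δx = 26·3 + ½·12·3² = 132 cm; v ends 62 cm/s.
6–12 s: v starts 62 cm/s; Δx = 62·6 + ½·-12·6² = 156 cm; v ends -10 cm/s.
x(12) = 3 + Σ Δx = 342 cm.

342 cm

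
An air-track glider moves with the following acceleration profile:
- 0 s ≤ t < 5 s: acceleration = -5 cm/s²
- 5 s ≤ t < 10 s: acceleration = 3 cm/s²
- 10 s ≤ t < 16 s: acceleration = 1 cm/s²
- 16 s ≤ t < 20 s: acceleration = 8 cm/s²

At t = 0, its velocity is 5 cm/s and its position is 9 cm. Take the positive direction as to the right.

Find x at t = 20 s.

On each constant-a segment, Δv = aΔt and Δx = v₀Δt + ½aΔt²; chain segment to segment.
0–5 s: v starts 5 cm/s; Δx = 5·5 + ½·-5·5² = -37.5 cm; v ends -20 cm/s.
5–10 s: v starts -20 cm/s; Δx = -20·5 + ½·3·5² = -62.5 cm; v ends -5 cm/s.
10–16 s: v starts -5 cm/s; Δx = -5·6 + ½·1·6² = -12 cm; v ends 1 cm/s.
16–20 s: v starts 1 cm/s; Δx = 1·4 + ½·8·4² = 68 cm; v ends 33 cm/s.
x(20) = 9 + Σ Δx = -35 cm.

-35 cm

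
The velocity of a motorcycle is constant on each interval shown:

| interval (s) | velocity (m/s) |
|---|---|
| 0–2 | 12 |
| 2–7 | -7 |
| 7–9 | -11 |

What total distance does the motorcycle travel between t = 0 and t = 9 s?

81 m

Total distance travelled is ∫|v| dt — sum the magnitudes of each area piece.
0–2 s: |12| × 2 = 24 m
2–7 s: |-7| × 5 = 35 m
7–9 s: |-11| × 2 = 22 m
Total distance = 81 m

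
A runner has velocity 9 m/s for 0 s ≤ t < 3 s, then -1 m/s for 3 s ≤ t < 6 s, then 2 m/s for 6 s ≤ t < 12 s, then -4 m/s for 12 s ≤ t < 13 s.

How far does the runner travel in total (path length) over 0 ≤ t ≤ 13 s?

Distance (not displacement) is the total path length: add the absolute areas under v-t.
0–3 s: |9| × 3 = 27 m
3–6 s: |-1| × 3 = 3 m
6–12 s: |2| × 6 = 12 m
12–13 s: |-4| × 1 = 4 m
Total distance = 46 m

46 m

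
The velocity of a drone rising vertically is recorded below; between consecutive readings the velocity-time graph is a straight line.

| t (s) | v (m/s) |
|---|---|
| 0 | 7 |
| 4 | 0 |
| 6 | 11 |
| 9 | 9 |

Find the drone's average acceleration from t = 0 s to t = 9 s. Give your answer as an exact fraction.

Average acceleration = Δv/Δt = (9 − 7)/(9 − 0) = 2/9 m/s².

2/9 m/s²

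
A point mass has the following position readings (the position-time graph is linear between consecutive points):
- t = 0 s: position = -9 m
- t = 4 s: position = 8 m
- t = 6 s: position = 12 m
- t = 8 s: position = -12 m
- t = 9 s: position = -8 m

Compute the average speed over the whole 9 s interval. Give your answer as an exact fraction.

49/9 m/s

Average speed = (total path length)/(elapsed time); on a piecewise-linear x-t graph the path length is Σ|Δx|.
0–4 s: |Δx| = |8 − -9| = 17 m
4–6 s: |Δx| = |12 − 8| = 4 m
6–8 s: |Δx| = |-12 − 12| = 24 m
8–9 s: |Δx| = |-8 − -12| = 4 m
Total path = 49 m; average speed = 49/9 = 49/9 m/s.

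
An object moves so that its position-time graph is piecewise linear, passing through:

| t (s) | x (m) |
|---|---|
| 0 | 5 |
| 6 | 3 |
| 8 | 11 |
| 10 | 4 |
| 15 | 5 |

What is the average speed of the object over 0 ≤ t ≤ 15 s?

1.2 m/s

Average speed = (total path length)/(elapsed time); on a piecewise-linear x-t graph the path length is Σ|Δx|.
0–6 s: |Δx| = |3 − 5| = 2 m
6–8 s: |Δx| = |11 − 3| = 8 m
8–10 s: |Δx| = |4 − 11| = 7 m
10–15 s: |Δx| = |5 − 4| = 1 m
Total path = 18 m; average speed = 18/15 = 1.2 m/s.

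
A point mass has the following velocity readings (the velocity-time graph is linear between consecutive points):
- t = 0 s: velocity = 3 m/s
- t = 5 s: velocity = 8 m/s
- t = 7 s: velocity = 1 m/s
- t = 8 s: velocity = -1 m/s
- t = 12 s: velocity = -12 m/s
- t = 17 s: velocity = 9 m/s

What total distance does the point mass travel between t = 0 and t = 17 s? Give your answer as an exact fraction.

Distance (not displacement) is the total path length: add the absolute areas under v-t.
0–5 s: |½(3 + 8)(5)| = 27.5 m
5–7 s: |½(8 + 1)(2)| = 9 m
7–8 s: v = 0 at t = 7.5 s; triangle areas 0.25 + 0.25 = 0.5 m
8–12 s: |½(-1 + -12)(4)| = 26 m
12–17 s: v = 0 at t = 104/7 s; triangle areas 120/7 + 135/14 = 375/14 m
Total distance = 1257/14 m

1257/14 m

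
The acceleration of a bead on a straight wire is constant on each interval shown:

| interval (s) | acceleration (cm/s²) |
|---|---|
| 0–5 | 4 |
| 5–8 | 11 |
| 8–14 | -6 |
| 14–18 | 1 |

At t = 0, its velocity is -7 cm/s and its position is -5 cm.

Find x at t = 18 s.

314.5 cm

On each constant-a segment, Δv = aΔt and Δx = v₀Δt + ½aΔt²; chain segment to segment.
0–5 s: v starts -7 cm/s; Δx = -7·5 + ½·4·5² = 15 cm; v ends 13 cm/s.
5–8 s: v starts 13 cm/s; Δx = 13·3 + ½·11·3² = 88.5 cm; v ends 46 cm/s.
8–14 s: v starts 46 cm/s; Δx = 46·6 + ½·-6·6² = 168 cm; v ends 10 cm/s.
14–18 s: v starts 10 cm/s; Δx = 10·4 + ½·1·4² = 48 cm; v ends 14 cm/s.
x(18) = -5 + Σ Δx = 314.5 cm.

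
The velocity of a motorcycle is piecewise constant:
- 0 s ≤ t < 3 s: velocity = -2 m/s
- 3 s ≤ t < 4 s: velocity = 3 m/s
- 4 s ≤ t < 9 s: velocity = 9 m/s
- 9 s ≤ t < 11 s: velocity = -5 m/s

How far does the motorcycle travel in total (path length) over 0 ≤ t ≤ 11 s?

Total distance travelled is ∫|v| dt — sum the magnitudes of each area piece.
0–3 s: |-2| × 3 = 6 m
3–4 s: |3| × 1 = 3 m
4–9 s: |9| × 5 = 45 m
9–11 s: |-5| × 2 = 10 m
Total distance = 64 m

64 m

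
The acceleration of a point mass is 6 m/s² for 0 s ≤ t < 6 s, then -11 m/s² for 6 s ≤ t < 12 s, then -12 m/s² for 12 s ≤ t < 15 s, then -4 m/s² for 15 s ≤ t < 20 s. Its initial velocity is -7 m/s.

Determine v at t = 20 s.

-93 m/s

Δv equals the area under the a-t graph; then v = v₀ + Δv.
0–6 s: 6 × 6 = 36 m/s
6–12 s: -11 × 6 = -66 m/s
12–15 s: -12 × 3 = -36 m/s
15–20 s: -4 × 5 = -20 m/s
Δv = -86 m/s, so v(20) = -7 + (-86) = -93 m/s.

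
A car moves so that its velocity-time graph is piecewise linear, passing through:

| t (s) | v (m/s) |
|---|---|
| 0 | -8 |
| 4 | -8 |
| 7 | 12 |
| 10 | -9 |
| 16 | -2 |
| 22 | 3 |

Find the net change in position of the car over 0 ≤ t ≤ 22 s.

-51.5 m

Net displacement equals the area under the velocity-time graph (areas below the axis count negative).
0–4 s: -8 × 4 = -32 m
4–7 s: ½(-8 + 12)(3) = 6 m
7–10 s: ½(12 + -9)(3) = 4.5 m
10–16 s: ½(-9 + -2)(6) = -33 m
16–22 s: ½(-2 + 3)(6) = 3 m
Net displacement = -51.5 m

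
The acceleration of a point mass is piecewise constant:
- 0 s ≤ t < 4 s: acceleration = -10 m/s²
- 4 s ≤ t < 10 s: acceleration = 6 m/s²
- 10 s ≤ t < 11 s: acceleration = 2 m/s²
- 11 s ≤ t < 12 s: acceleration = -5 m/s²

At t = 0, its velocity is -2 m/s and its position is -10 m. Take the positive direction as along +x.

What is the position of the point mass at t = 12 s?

On each constant-a segment, Δv = aΔt and Δx = v₀Δt + ½aΔt²; chain segment to segment.
0–4 s: v starts -2 m/s; Δx = -2·4 + ½·-10·4² = -88 m; v ends -42 m/s.
4–10 s: v starts -42 m/s; Δx = -42·6 + ½·6·6² = -144 m; v ends -6 m/s.
10–11 s: v starts -6 m/s; Δx = -6·1 + ½·2·1² = -5 m; v ends -4 m/s.
11–12 s: v starts -4 m/s; Δx = -4·1 + ½·-5·1² = -6.5 m; v ends -9 m/s.
x(12) = -10 + Σ Δx = -253.5 m.

-253.5 m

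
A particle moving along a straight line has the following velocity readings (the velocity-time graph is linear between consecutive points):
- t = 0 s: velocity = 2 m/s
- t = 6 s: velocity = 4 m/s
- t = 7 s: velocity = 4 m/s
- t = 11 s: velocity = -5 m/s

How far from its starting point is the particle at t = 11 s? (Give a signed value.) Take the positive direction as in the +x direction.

20 m

Displacement is the signed area under the v-t curve.
0–6 s: ½(2 + 4)(6) = 18 m
6–7 s: 4 × 1 = 4 m
7–11 s: ½(4 + -5)(4) = -2 m
Net displacement = 20 m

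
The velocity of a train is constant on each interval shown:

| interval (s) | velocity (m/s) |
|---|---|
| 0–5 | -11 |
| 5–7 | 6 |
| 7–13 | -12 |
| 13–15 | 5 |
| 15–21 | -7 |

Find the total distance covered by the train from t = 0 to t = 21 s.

191 m

Total distance travelled is ∫|v| dt — sum the magnitudes of each area piece.
0–5 s: |-11| × 5 = 55 m
5–7 s: |6| × 2 = 12 m
7–13 s: |-12| × 6 = 72 m
13–15 s: |5| × 2 = 10 m
15–21 s: |-7| × 6 = 42 m
Total distance = 191 m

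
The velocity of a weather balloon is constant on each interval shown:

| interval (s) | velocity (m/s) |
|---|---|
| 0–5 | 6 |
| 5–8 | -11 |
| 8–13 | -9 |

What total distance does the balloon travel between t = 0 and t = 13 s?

108 m

Distance (not displacement) is the total path length: add the absolute areas under v-t.
0–5 s: |6| × 5 = 30 m
5–8 s: |-11| × 3 = 33 m
8–13 s: |-9| × 5 = 45 m
Total distance = 108 m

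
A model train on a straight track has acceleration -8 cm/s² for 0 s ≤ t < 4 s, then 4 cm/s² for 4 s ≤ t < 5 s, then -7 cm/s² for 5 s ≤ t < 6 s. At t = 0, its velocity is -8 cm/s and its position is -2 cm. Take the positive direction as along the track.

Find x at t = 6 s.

On each constant-a segment, Δv = aΔt and Δx = v₀Δt + ½aΔt²; chain segment to segment.
0–4 s: v starts -8 cm/s; Δx = -8·4 + ½·-8·4² = -96 cm; v ends -40 cm/s.
4–5 s: v starts -40 cm/s; Δx = -40·1 + ½·4·1² = -38 cm; v ends -36 cm/s.
5–6 s: v starts -36 cm/s; Δx = -36·1 + ½·-7·1² = -39.5 cm; v ends -43 cm/s.
x(6) = -2 + Σ Δx = -175.5 cm.

-175.5 cm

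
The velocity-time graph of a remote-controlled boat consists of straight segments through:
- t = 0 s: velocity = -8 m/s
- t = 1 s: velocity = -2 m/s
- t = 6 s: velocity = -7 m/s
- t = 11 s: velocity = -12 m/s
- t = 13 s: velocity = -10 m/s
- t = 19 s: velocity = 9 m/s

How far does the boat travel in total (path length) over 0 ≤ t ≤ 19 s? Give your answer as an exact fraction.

2386/19 m

Total distance travelled is ∫|v| dt — sum the magnitudes of each area piece.
0–1 s: |½(-8 + -2)(1)| = 5 m
1–6 s: |½(-2 + -7)(5)| = 22.5 m
6–11 s: |½(-7 + -12)(5)| = 47.5 m
11–13 s: |½(-12 + -10)(2)| = 22 m
13–19 s: v = 0 at t = 307/19 s; triangle areas 300/19 + 243/19 = 543/19 m
Total distance = 2386/19 m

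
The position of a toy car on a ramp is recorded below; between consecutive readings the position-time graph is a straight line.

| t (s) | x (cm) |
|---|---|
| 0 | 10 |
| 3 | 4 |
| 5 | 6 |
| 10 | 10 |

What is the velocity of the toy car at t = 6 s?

Velocity is the slope of the x-t graph on 5–10 s: (10 − 6)/(10 − 5) = 0.8 cm/s.

0.8 cm/s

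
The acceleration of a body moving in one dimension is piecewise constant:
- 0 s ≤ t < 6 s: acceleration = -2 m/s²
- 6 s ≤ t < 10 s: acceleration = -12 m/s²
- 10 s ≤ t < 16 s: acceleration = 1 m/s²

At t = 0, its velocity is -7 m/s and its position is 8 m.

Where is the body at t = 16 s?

On each constant-a segment, Δv = aΔt and Δx = v₀Δt + ½aΔt²; chain segment to segment.
0–6 s: v starts -7 m/s; Δx = -7·6 + ½·-2·6² = -78 m; v ends -19 m/s.
6–10 s: v starts -19 m/s; Δx = -19·4 + ½·-12·4² = -172 m; v ends -67 m/s.
10–16 s: v starts -67 m/s; Δx = -67·6 + ½·1·6² = -384 m; v ends -61 m/s.
x(16) = 8 + Σ Δx = -626 m.

-626 m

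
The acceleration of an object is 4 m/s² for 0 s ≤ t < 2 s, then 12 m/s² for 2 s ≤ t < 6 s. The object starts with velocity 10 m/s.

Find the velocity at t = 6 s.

66 m/s

Δv equals the area under the a-t graph; then v = v₀ + Δv.
0–2 s: 4 × 2 = 8 m/s
2–6 s: 12 × 4 = 48 m/s
Δv = 56 m/s, so v(6) = 10 + (56) = 66 m/s.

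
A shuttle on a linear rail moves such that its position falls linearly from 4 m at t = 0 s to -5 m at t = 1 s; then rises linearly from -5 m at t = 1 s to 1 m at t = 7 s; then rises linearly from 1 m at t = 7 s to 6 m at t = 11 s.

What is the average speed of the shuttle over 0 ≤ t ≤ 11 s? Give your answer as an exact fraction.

Average speed = (total path length)/(elapsed time); on a piecewise-linear x-t graph the path length is Σ|Δx|.
0–1 s: |Δx| = |-5 − 4| = 9 m
1–7 s: |Δx| = |1 − -5| = 6 m
7–11 s: |Δx| = |6 − 1| = 5 m
Total path = 20 m; average speed = 20/11 = 20/11 m/s.

20/11 m/s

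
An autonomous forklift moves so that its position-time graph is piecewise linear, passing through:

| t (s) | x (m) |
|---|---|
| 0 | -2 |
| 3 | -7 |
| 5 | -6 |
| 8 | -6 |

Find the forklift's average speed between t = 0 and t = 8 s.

Average speed = (total path length)/(elapsed time); on a piecewise-linear x-t graph the path length is Σ|Δx|.
0–3 s: |Δx| = |-7 − -2| = 5 m
3–5 s: |Δx| = |-6 − -7| = 1 m
5–8 s: |Δx| = |-6 − -6| = 0 m
Total path = 6 m; average speed = 6/8 = 0.75 m/s.

0.75 m/s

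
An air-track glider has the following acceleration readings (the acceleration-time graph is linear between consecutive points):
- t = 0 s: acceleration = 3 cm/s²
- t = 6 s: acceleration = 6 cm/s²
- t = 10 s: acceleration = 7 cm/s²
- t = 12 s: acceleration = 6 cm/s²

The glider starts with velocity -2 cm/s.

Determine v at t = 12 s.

Δv equals the area under the a-t graph; then v = v₀ + Δv.
0–6 s: ½(3 + 6)(6) = 27 cm/s
6–10 s: ½(6 + 7)(4) = 26 cm/s
10–12 s: ½(7 + 6)(2) = 13 cm/s
Δv = 66 cm/s, so v(12) = -2 + (66) = 64 cm/s.

64 cm/s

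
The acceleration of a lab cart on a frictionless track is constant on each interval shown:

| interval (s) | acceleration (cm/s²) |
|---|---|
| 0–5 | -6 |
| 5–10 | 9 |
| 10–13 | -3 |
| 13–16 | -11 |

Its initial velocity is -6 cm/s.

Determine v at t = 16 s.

Δv equals the area under the a-t graph; then v = v₀ + Δv.
0–5 s: -6 × 5 = -30 cm/s
5–10 s: 9 × 5 = 45 cm/s
10–13 s: -3 × 3 = -9 cm/s
13–16 s: -11 × 3 = -33 cm/s
Δv = -27 cm/s, so v(16) = -6 + (-27) = -33 cm/s.

-33 cm/s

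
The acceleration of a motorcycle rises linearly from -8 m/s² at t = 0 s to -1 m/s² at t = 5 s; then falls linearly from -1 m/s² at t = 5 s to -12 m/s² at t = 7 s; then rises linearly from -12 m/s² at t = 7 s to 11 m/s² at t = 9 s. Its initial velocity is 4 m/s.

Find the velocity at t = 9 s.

-32.5 m/s

Δv equals the area under the a-t graph; then v = v₀ + Δv.
0–5 s: ½(-8 + -1)(5) = -22.5 m/s
5–7 s: ½(-1 + -12)(2) = -13 m/s
7–9 s: ½(-12 + 11)(2) = -1 m/s
Δv = -36.5 m/s, so v(9) = 4 + (-36.5) = -32.5 m/s.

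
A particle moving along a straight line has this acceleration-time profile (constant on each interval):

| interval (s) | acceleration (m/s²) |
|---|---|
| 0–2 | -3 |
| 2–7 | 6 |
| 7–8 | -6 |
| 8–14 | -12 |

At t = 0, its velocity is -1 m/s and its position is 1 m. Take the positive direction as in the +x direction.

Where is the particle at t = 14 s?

-61 m

On each constant-a segment, Δv = aΔt and Δx = v₀Δt + ½aΔt²; chain segment to segment.
0–2 s: v starts -1 m/s; Δx = -1·2 + ½·-3·2² = -8 m; v ends -7 m/s.
2–7 s: v starts -7 m/s; Δx = -7·5 + ½·6·5² = 40 m; v ends 23 m/s.
7–8 s: v starts 23 m/s; Δx = 23·1 + ½·-6·1² = 20 m; v ends 17 m/s.
8–14 s: v starts 17 m/s; Δx = 17·6 + ½·-12·6² = -114 m; v ends -55 m/s.
x(14) = 1 + Σ Δx = -61 m.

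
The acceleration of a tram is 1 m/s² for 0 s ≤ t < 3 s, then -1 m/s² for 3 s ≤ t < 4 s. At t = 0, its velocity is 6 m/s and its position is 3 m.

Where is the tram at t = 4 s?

On each constant-a segment, Δv = aΔt and Δx = v₀Δt + ½aΔt²; chain segment to segment.
0–3 s: v starts 6 m/s; Δx = 6·3 + ½·1·3² = 22.5 m; v ends 9 m/s.
3–4 s: v starts 9 m/s; Δx = 9·1 + ½·-1·1² = 8.5 m; v ends 8 m/s.
x(4) = 3 + Σ Δx = 34 m.

34 m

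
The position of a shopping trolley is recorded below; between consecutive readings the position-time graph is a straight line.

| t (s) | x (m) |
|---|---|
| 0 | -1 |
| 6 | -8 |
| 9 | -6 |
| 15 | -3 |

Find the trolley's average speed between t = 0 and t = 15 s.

Average speed = (total path length)/(elapsed time); on a piecewise-linear x-t graph the path length is Σ|Δx|.
0–6 s: |Δx| = |-8 − -1| = 7 m
6–9 s: |Δx| = |-6 − -8| = 2 m
9–15 s: |Δx| = |-3 − -6| = 3 m
Total path = 12 m; average speed = 12/15 = 0.8 m/s.

0.8 m/s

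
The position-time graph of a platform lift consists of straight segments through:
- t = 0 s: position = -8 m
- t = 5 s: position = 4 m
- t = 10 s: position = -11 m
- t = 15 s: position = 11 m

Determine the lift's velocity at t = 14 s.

Velocity is the slope of the x-t graph on 10–15 s: (11 − -11)/(15 − 10) = 4.4 m/s.

4.4 m/s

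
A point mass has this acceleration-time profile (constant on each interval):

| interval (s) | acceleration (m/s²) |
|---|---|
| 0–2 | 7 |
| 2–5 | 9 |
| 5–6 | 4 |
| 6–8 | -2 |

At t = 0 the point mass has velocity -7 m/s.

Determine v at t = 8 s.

Δv equals the area under the a-t graph; then v = v₀ + Δv.
0–2 s: 7 × 2 = 14 m/s
2–5 s: 9 × 3 = 27 m/s
5–6 s: 4 × 1 = 4 m/s
6–8 s: -2 × 2 = -4 m/s
Δv = 41 m/s, so v(8) = -7 + (41) = 34 m/s.

34 m/s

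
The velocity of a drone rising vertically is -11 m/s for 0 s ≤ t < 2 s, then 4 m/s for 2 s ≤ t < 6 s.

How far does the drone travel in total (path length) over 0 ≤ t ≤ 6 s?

Total distance travelled is ∫|v| dt — sum the magnitudes of each area piece.
0–2 s: |-11| × 2 = 22 m
2–6 s: |4| × 4 = 16 m
Total distance = 38 m

38 m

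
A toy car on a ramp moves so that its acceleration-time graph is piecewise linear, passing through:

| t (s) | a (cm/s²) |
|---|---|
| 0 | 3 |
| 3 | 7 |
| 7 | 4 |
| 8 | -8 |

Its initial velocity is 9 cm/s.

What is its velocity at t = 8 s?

44 cm/s

Δv equals the area under the a-t graph; then v = v₀ + Δv.
0–3 s: ½(3 + 7)(3) = 15 cm/s
3–7 s: ½(7 + 4)(4) = 22 cm/s
7–8 s: ½(4 + -8)(1) = -2 cm/s
Δv = 35 cm/s, so v(8) = 9 + (35) = 44 cm/s.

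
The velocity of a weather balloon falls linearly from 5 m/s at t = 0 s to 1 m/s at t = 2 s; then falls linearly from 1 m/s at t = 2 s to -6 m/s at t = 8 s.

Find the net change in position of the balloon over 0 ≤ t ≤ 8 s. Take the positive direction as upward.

-9 m

Net displacement equals the area under the velocity-time graph (areas below the axis count negative).
0–2 s: ½(5 + 1)(2) = 6 m
2–8 s: ½(1 + -6)(6) = -15 m
Net displacement = -9 m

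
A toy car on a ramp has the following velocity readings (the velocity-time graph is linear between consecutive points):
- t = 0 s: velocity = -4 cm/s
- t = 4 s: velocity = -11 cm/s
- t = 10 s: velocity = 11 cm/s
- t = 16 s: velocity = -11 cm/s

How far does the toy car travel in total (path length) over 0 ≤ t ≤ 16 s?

96 cm

Distance (not displacement) is the total path length: add the absolute areas under v-t.
0–4 s: |½(-4 + -11)(4)| = 30 cm
4–10 s: v = 0 at t = 7 s; triangle areas 16.5 + 16.5 = 33 cm
10–16 s: v = 0 at t = 13 s; triangle areas 16.5 + 16.5 = 33 cm
Total distance = 96 cm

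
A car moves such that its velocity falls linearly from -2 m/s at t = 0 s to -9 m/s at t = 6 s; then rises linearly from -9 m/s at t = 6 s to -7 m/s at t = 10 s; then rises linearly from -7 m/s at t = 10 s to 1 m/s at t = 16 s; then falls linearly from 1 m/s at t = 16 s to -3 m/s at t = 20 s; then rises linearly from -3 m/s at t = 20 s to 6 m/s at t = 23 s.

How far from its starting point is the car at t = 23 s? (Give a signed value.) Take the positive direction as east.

-82.5 m

Net displacement equals the area under the velocity-time graph (areas below the axis count negative).
0–6 s: ½(-2 + -9)(6) = -33 m
6–10 s: ½(-9 + -7)(4) = -32 m
10–16 s: ½(-7 + 1)(6) = -18 m
16–20 s: ½(1 + -3)(4) = -4 m
20–23 s: ½(-3 + 6)(3) = 4.5 m
Net displacement = -82.5 m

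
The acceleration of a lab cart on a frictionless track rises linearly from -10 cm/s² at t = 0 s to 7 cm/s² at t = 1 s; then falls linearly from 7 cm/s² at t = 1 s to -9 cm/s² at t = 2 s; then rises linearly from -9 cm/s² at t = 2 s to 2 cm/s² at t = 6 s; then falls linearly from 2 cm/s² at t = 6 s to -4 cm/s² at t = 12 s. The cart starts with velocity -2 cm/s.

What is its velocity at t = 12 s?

-24.5 cm/s

Δv equals the area under the a-t graph; then v = v₀ + Δv.
0–1 s: ½(-10 + 7)(1) = -1.5 cm/s
1–2 s: ½(7 + -9)(1) = -1 cm/s
2–6 s: ½(-9 + 2)(4) = -14 cm/s
6–12 s: ½(2 + -4)(6) = -6 cm/s
Δv = -22.5 cm/s, so v(12) = -2 + (-22.5) = -24.5 cm/s.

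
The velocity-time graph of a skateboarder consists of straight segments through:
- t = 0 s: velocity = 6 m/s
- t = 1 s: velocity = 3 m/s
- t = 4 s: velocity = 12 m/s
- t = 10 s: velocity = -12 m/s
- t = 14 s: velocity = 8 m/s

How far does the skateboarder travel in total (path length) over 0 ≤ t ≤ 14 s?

Distance (not displacement) is the total path length: add the absolute areas under v-t.
0–1 s: |½(6 + 3)(1)| = 4.5 m
1–4 s: |½(3 + 12)(3)| = 22.5 m
4–10 s: v = 0 at t = 7 s; triangle areas 18 + 18 = 36 m
10–14 s: v = 0 at t = 12.4 s; triangle areas 14.4 + 6.4 = 20.8 m
Total distance = 83.8 m

83.8 m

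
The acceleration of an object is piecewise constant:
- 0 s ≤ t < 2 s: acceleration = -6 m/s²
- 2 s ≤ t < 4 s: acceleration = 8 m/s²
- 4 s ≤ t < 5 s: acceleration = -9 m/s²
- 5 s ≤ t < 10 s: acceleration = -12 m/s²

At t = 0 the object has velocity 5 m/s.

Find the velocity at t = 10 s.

-60 m/s

Δv equals the area under the a-t graph; then v = v₀ + Δv.
0–2 s: -6 × 2 = -12 m/s
2–4 s: 8 × 2 = 16 m/s
4–5 s: -9 × 1 = -9 m/s
5–10 s: -12 × 5 = -60 m/s
Δv = -65 m/s, so v(10) = 5 + (-65) = -60 m/s.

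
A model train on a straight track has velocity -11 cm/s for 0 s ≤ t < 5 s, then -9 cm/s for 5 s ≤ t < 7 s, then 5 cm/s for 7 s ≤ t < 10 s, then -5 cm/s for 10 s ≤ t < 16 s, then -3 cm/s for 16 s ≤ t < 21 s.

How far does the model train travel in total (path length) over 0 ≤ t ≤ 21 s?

Distance (not displacement) is the total path length: add the absolute areas under v-t.
0–5 s: |-11| × 5 = 55 cm
5–7 s: |-9| × 2 = 18 cm
7–10 s: |5| × 3 = 15 cm
10–16 s: |-5| × 6 = 30 cm
16–21 s: |-3| × 5 = 15 cm
Total distance = 133 cm

133 cm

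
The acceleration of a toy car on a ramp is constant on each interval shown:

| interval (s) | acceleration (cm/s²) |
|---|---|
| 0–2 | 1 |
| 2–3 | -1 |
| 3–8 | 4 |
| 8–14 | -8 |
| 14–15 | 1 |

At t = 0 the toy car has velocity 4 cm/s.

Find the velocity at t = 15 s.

Δv equals the area under the a-t graph; then v = v₀ + Δv.
0–2 s: 1 × 2 = 2 cm/s
2–3 s: -1 × 1 = -1 cm/s
3–8 s: 4 × 5 = 20 cm/s
8–14 s: -8 × 6 = -48 cm/s
14–15 s: 1 × 1 = 1 cm/s
Δv = -26 cm/s, so v(15) = 4 + (-26) = -22 cm/s.

-22 cm/s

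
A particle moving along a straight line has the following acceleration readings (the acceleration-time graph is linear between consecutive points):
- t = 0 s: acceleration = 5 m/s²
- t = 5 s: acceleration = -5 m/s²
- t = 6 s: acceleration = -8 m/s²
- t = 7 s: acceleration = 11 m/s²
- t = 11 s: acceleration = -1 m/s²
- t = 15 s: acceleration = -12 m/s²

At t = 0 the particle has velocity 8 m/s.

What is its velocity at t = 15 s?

-3 m/s

Δv equals the area under the a-t graph; then v = v₀ + Δv.
0–5 s: ½(5 + -5)(5) = 0 m/s
5–6 s: ½(-5 + -8)(1) = -6.5 m/s
6–7 s: ½(-8 + 11)(1) = 1.5 m/s
7–11 s: ½(11 + -1)(4) = 20 m/s
11–15 s: ½(-1 + -12)(4) = -26 m/s
Δv = -11 m/s, so v(15) = 8 + (-11) = -3 m/s.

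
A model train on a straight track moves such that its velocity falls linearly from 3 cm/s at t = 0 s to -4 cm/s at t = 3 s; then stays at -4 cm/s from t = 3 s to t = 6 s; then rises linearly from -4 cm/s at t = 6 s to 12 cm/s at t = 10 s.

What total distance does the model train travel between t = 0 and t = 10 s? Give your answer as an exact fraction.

523/14 cm

Distance (not displacement) is the total path length: add the absolute areas under v-t.
0–3 s: v = 0 at t = 9/7 s; triangle areas 27/14 + 24/7 = 75/14 cm
3–6 s: |-4| × 3 = 12 cm
6–10 s: v = 0 at t = 7 s; triangle areas 2 + 18 = 20 cm
Total distance = 523/14 cm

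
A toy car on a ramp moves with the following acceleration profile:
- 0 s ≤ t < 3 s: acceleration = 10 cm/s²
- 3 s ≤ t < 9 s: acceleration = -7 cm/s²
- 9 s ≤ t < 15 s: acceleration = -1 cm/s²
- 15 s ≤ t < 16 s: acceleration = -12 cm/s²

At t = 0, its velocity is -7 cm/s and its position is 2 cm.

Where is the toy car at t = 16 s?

-125 cm

On each constant-a segment, Δv = aΔt and Δx = v₀Δt + ½aΔt²; chain segment to segment.
0–3 s: v starts -7 cm/s; Δx = -7·3 + ½·10·3² = 24 cm; v ends 23 cm/s.
3–9 s: v starts 23 cm/s; Δx = 23·6 + ½·-7·6² = 12 cm; v ends -19 cm/s.
9–15 s: v starts -19 cm/s; Δx = -19·6 + ½·-1·6² = -132 cm; v ends -25 cm/s.
15–16 s: v starts -25 cm/s; Δx = -25·1 + ½·-12·1² = -31 cm; v ends -37 cm/s.
x(16) = 2 + Σ Δx = -125 cm.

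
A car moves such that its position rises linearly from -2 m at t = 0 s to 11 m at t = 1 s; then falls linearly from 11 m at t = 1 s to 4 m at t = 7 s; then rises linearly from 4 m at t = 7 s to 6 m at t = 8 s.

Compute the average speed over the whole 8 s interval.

Average speed = (total path length)/(elapsed time); on a piecewise-linear x-t graph the path length is Σ|Δx|.
0–1 s: |Δx| = |11 − -2| = 13 m
1–7 s: |Δx| = |4 − 11| = 7 m
7–8 s: |Δx| = |6 − 4| = 2 m
Total path = 22 m; average speed = 22/8 = 2.75 m/s.

2.75 m/s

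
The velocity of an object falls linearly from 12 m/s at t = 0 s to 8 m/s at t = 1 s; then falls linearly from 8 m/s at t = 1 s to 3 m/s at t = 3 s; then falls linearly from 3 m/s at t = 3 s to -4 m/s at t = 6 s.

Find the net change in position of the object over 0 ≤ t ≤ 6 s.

19.5 m

Net displacement equals the area under the velocity-time graph (areas below the axis count negative).
0–1 s: ½(12 + 8)(1) = 10 m
1–3 s: ½(8 + 3)(2) = 11 m
3–6 s: ½(3 + -4)(3) = -1.5 m
Net displacement = 19.5 m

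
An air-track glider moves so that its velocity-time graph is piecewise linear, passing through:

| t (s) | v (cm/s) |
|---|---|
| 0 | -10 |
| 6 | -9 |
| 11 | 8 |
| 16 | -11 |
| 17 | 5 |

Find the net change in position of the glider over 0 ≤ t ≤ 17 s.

-70 cm

Displacement is the signed area under the v-t curve.
0–6 s: ½(-10 + -9)(6) = -57 cm
6–11 s: ½(-9 + 8)(5) = -2.5 cm
11–16 s: ½(8 + -11)(5) = -7.5 cm
16–17 s: ½(-11 + 5)(1) = -3 cm
Net displacement = -70 cm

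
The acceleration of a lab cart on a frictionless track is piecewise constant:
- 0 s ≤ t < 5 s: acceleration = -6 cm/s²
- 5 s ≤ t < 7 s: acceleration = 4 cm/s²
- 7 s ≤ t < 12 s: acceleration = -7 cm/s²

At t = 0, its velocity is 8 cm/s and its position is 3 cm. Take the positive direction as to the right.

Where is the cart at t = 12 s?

On each constant-a segment, Δv = aΔt and Δx = v₀Δt + ½aΔt²; chain segment to segment.
0–5 s: v starts 8 cm/s; Δx = 8·5 + ½·-6·5² = -35 cm; v ends -22 cm/s.
5–7 s: v starts -22 cm/s; Δx = -22·2 + ½·4·2² = -36 cm; v ends -14 cm/s.
7–12 s: v starts -14 cm/s; Δx = -14·5 + ½·-7·5² = -157.5 cm; v ends -49 cm/s.
x(12) = 3 + Σ Δx = -225.5 cm.

-225.5 cm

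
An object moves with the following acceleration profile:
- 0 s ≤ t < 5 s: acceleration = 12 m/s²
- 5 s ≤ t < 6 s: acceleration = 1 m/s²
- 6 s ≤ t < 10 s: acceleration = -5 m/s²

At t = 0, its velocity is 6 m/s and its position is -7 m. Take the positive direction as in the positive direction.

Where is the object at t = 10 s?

On each constant-a segment, Δv = aΔt and Δx = v₀Δt + ½aΔt²; chain segment to segment.
0–5 s: v starts 6 m/s; Δx = 6·5 + ½·12·5² = 180 m; v ends 66 m/s.
5–6 s: v starts 66 m/s; Δx = 66·1 + ½·1·1² = 66.5 m; v ends 67 m/s.
6–10 s: v starts 67 m/s; Δx = 67·4 + ½·-5·4² = 228 m; v ends 47 m/s.
x(10) = -7 + Σ Δx = 467.5 m.

467.5 m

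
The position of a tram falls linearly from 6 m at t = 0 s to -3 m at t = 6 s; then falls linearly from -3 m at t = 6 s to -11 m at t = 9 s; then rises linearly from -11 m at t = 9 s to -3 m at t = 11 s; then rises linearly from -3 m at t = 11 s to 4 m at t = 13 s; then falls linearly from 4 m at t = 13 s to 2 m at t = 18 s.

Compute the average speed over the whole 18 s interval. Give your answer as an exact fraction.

17/9 m/s

Average speed = (total path length)/(elapsed time); on a piecewise-linear x-t graph the path length is Σ|Δx|.
0–6 s: |Δx| = |-3 − 6| = 9 m
6–9 s: |Δx| = |-11 − -3| = 8 m
9–11 s: |Δx| = |-3 − -11| = 8 m
11–13 s: |Δx| = |4 − -3| = 7 m
13–18 s: |Δx| = |2 − 4| = 2 m
Total path = 34 m; average speed = 34/18 = 17/9 m/s.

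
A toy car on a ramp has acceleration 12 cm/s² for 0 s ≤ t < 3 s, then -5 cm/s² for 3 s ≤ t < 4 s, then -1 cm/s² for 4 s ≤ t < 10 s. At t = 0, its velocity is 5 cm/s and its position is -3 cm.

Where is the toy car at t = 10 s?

On each constant-a segment, Δv = aΔt and Δx = v₀Δt + ½aΔt²; chain segment to segment.
0–3 s: v starts 5 cm/s; Δx = 5·3 + ½·12·3² = 69 cm; v ends 41 cm/s.
3–4 s: v starts 41 cm/s; Δx = 41·1 + ½·-5·1² = 38.5 cm; v ends 36 cm/s.
4–10 s: v starts 36 cm/s; Δx = 36·6 + ½·-1·6² = 198 cm; v ends 30 cm/s.
x(10) = -3 + Σ Δx = 302.5 cm.

302.5 cm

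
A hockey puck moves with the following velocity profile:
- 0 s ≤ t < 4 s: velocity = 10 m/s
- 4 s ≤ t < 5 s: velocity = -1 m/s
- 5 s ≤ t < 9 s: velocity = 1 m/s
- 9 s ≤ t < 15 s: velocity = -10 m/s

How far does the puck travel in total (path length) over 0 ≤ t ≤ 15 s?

105 m

Total distance travelled is ∫|v| dt — sum the magnitudes of each area piece.
0–4 s: |10| × 4 = 40 m
4–5 s: |-1| × 1 = 1 m
5–9 s: |1| × 4 = 4 m
9–15 s: |-10| × 6 = 60 m
Total distance = 105 m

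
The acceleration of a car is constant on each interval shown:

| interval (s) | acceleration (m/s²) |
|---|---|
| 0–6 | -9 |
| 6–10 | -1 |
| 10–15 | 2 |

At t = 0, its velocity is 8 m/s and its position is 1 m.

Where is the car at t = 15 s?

On each constant-a segment, Δv = aΔt and Δx = v₀Δt + ½aΔt²; chain segment to segment.
0–6 s: v starts 8 m/s; Δx = 8·6 + ½·-9·6² = -114 m; v ends -46 m/s.
6–10 s: v starts -46 m/s; Δx = -46·4 + ½·-1·4² = -192 m; v ends -50 m/s.
10–15 s: v starts -50 m/s; Δx = -50·5 + ½·2·5² = -225 m; v ends -40 m/s.
x(15) = 1 + Σ Δx = -530 m.

-530 m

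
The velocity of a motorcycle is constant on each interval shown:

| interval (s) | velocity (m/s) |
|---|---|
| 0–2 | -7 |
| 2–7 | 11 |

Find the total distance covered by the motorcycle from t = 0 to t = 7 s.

69 m

Total distance travelled is ∫|v| dt — sum the magnitudes of each area piece.
0–2 s: |-7| × 2 = 14 m
2–7 s: |11| × 5 = 55 m
Total distance = 69 m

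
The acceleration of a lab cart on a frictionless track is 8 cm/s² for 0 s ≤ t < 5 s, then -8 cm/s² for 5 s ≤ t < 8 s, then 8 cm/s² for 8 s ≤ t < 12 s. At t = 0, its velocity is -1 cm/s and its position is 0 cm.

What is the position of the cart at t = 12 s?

300 cm

On each constant-a segment, Δv = aΔt and Δx = v₀Δt + ½aΔt²; chain segment to segment.
0–5 s: v starts -1 cm/s; Δx = -1·5 + ½·8·5² = 95 cm; v ends 39 cm/s.
5–8 s: v starts 39 cm/s; Δx = 39·3 + ½·-8·3² = 81 cm; v ends 15 cm/s.
8–12 s: v starts 15 cm/s; Δx = 15·4 + ½·8·4² = 124 cm; v ends 47 cm/s.
x(12) = 0 + Σ Δx = 300 cm.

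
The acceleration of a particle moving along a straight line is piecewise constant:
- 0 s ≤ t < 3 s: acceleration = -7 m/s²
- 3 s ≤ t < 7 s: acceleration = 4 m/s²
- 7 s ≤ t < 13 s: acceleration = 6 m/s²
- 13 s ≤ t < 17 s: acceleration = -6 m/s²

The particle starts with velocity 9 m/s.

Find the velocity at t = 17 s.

Δv equals the area under the a-t graph; then v = v₀ + Δv.
0–3 s: -7 × 3 = -21 m/s
3–7 s: 4 × 4 = 16 m/s
7–13 s: 6 × 6 = 36 m/s
13–17 s: -6 × 4 = -24 m/s
Δv = 7 m/s, so v(17) = 9 + (7) = 16 m/s.

16 m/s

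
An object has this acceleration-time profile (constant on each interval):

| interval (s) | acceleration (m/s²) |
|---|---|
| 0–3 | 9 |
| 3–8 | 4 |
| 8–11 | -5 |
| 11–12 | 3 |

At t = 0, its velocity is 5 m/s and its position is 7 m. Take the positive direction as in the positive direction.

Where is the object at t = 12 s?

444.5 m

On each constant-a segment, Δv = aΔt and Δx = v₀Δt + ½aΔt²; chain segment to segment.
0–3 s: v starts 5 m/s; Δx = 5·3 + ½·9·3² = 55.5 m; v ends 32 m/s.
3–8 s: v starts 32 m/s; Δx = 32·5 + ½·4·5² = 210 m; v ends 52 m/s.
8–11 s: v starts 52 m/s; Δx = 52·3 + ½·-5·3² = 133.5 m; v ends 37 m/s.
11–12 s: v starts 37 m/s; Δx = 37·1 + ½·3·1² = 38.5 m; v ends 40 m/s.
x(12) = 7 + Σ Δx = 444.5 m.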